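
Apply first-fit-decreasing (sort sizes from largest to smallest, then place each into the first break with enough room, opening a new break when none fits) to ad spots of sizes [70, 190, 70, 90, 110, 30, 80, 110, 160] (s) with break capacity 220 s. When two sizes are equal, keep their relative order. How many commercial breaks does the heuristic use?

5

Sorted descending: 190, 160, 110, 110, 90, 80, 70, 70, 30.
  190 → break 1 (new)  [load 190/220]
  160 → break 2 (new)  [load 160/220]
  110 → break 3 (new)  [load 110/220]
  110 → break 3  [load 220/220]
  90 → break 4 (new)  [load 90/220]
  80 → break 4  [load 170/220]
  70 → break 5 (new)  [load 70/220]
  70 → break 5  [load 140/220]
  30 → break 1  [load 220/220]
5 commercial breaks opened.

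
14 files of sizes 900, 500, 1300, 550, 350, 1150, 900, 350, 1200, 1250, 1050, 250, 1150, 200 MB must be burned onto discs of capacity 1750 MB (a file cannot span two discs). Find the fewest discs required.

Total = 1300 + 1250 + 1200 + 1150 + 1150 + 1050 + 900 + 900 + 550 + 500 + 350 + 350 + 250 + 200 = 11100 MB.
Lower bound: ⌈11100/1750⌉ = 7 discs.
Also, 8 files each exceed 875 MB, and no two of those can share a disc, so at least 8 discs are needed.
A packing using 8 discs:
  disc 1: 1300 + 350 = 1650
  disc 2: 1250 + 500 = 1750
  disc 3: 1200 + 550 = 1750
  disc 4: 1150 + 350 + 250 = 1750
  disc 5: 1150 + 200 = 1350
  disc 6: 1050 = 1050
  disc 7: 900 = 900
  disc 8: 900 = 900
This matches the lower bound, so 8 is optimal.

8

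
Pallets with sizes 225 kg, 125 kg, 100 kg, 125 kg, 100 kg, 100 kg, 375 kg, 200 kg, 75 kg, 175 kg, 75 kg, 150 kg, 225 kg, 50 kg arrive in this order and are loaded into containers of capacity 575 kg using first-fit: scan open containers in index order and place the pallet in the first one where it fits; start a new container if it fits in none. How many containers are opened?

  225 → container 1 (new)  [load 225/575]
  125 → container 1  [load 350/575]
  100 → container 1  [load 450/575]
  125 → container 1  [load 575/575]
  100 → container 2 (new)  [load 100/575]
  100 → container 2  [load 200/575]
  375 → container 2  [load 575/575]
  200 → container 3 (new)  [load 200/575]
  75 → container 3  [load 275/575]
  175 → container 3  [load 450/575]
  75 → container 3  [load 525/575]
  150 → container 4 (new)  [load 150/575]
  225 → container 4  [load 375/575]
  50 → container 3  [load 575/575]
4 containers opened.

4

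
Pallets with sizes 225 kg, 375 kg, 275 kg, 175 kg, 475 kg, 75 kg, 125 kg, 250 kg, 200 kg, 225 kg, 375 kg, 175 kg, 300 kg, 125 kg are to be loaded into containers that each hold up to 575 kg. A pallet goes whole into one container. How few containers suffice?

Total = 475 + 375 + 375 + 300 + 275 + 250 + 225 + 225 + 200 + 175 + 175 + 125 + 125 + 75 = 3375 kg.
Lower bound: ⌈3375/575⌉ = 6 containers.
A packing using 6 containers:
  container 1: 475 + 75 = 550
  container 2: 375 + 200 = 575
  container 3: 375 + 175 = 550
  container 4: 300 + 275 = 575
  container 5: 250 + 175 + 125 = 550
  container 6: 225 + 225 + 125 = 575
This matches the lower bound, so 6 is optimal.

6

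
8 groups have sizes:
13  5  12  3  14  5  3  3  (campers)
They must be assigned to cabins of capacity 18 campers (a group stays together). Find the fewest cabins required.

Total = 14 + 13 + 12 + 5 + 5 + 3 + 3 + 3 = 58 campers.
Lower bound: ⌈58/18⌉ = 4 cabins.
A packing using 4 cabins:
  cabin 1: 14 + 3 = 17
  cabin 2: 13 + 5 = 18
  cabin 3: 12 + 5 = 17
  cabin 4: 3 + 3 = 6
This matches the lower bound, so 4 is optimal.

4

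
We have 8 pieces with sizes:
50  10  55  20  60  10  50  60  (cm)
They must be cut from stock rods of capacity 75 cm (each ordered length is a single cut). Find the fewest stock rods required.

5

Total = 60 + 60 + 55 + 50 + 50 + 20 + 10 + 10 = 315 cm.
Lower bound: ⌈315/75⌉ = 5 stock rods.
A packing using 5 stock rods:
  stock rod 1: 60 + 10 = 70
  stock rod 2: 60 + 10 = 70
  stock rod 3: 55 + 20 = 75
  stock rod 4: 50 = 50
  stock rod 5: 50 = 50
This matches the lower bound, so 5 is optimal.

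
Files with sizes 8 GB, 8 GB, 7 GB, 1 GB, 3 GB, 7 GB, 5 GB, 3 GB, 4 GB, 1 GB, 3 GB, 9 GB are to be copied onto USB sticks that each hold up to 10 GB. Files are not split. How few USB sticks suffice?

7

Total = 9 + 8 + 8 + 7 + 7 + 5 + 4 + 3 + 3 + 3 + 1 + 1 = 59 GB.
Lower bound: ⌈59/10⌉ = 6 USB sticks.
A packing using 7 USB sticks:
  USB stick 1: 9 + 1 = 10
  USB stick 2: 8 + 1 = 9
  USB stick 3: 8 = 8
  USB stick 4: 7 + 3 = 10
  USB stick 5: 7 + 3 = 10
  USB stick 6: 5 + 4 = 9
  USB stick 7: 3 = 3
No arrangement into 6 USB sticks stays within capacity, so 7 is optimal.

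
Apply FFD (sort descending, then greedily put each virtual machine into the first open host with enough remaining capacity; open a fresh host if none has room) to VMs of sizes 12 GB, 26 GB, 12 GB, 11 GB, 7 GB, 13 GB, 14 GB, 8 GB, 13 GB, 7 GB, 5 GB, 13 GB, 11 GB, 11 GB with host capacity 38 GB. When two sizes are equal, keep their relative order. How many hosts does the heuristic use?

5

Sorted descending: 26, 14, 13, 13, 13, 12, 12, 11, 11, 11, 8, 7, 7, 5.
  26 → host 1 (new)  [load 26/38]
  14 → host 2 (new)  [load 14/38]
  13 → host 2  [load 27/38]
  13 → host 3 (new)  [load 13/38]
  13 → host 3  [load 26/38]
  12 → host 1  [load 38/38]
  12 → host 3  [load 38/38]
  11 → host 2  [load 38/38]
  11 → host 4 (new)  [load 11/38]
  11 → host 4  [load 22/38]
  8 → host 4  [load 30/38]
  7 → host 4  [load 37/38]
  7 → host 5 (new)  [load 7/38]
  5 → host 5  [load 12/38]
5 hosts opened.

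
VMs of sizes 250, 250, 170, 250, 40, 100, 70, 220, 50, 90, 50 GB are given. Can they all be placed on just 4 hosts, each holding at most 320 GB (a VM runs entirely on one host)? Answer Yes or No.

Total = 1540 GB; ⌈1540/320⌉ = 5.
At least 5 hosts are required, but only 4 are allowed.

No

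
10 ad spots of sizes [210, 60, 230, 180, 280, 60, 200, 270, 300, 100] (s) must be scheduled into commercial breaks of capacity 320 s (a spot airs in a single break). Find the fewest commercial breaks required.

Total = 300 + 280 + 270 + 230 + 210 + 200 + 180 + 100 + 60 + 60 = 1890 s.
Lower bound: ⌈1890/320⌉ = 6 commercial breaks.
Also, 7 ad spots each exceed 160 s, and no two of those can share a break, so at least 7 commercial breaks are needed.
A packing using 7 commercial breaks:
  break 1: 300 = 300
  break 2: 280 = 280
  break 3: 270 = 270
  break 4: 230 + 60 = 290
  break 5: 210 + 100 = 310
  break 6: 200 + 60 = 260
  break 7: 180 = 180
This matches the lower bound, so 7 is optimal.

7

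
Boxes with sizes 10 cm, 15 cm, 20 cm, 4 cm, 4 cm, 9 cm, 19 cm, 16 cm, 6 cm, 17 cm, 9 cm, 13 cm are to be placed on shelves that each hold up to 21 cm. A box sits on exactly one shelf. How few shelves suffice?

8

Total = 20 + 19 + 17 + 16 + 15 + 13 + 10 + 9 + 9 + 6 + 4 + 4 = 142 cm.
Lower bound: ⌈142/21⌉ = 7 shelves.
A packing using 8 shelves:
  shelf 1: 20 = 20
  shelf 2: 19 = 19
  shelf 3: 17 + 4 = 21
  shelf 4: 16 + 4 = 20
  shelf 5: 15 + 6 = 21
  shelf 6: 13 = 13
  shelf 7: 10 + 9 = 19
  shelf 8: 9 = 9
No arrangement into 7 shelves stays within capacity, so 8 is optimal.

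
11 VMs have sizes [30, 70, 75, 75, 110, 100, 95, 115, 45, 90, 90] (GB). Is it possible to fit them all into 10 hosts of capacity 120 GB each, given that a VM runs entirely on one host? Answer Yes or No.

A valid assignment using 9 hosts:
  host 1: 115 = 115
  host 2: 110 = 110
  host 3: 100 = 100
  host 4: 95 = 95
  host 5: 90 + 30 = 120
  host 6: 90 = 90
  host 7: 75 + 45 = 120
  host 8: 75 = 75
  host 9: 70 = 70
That uses only 9 ≤ 10, so 10 hosts are enough.

Yes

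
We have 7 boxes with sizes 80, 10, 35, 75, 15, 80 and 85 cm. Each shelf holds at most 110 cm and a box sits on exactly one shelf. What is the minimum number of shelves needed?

Total = 85 + 80 + 80 + 75 + 35 + 15 + 10 = 380 cm.
Lower bound: ⌈380/110⌉ = 4 shelves.
A packing using 4 shelves:
  shelf 1: 85 + 15 + 10 = 110
  shelf 2: 80 = 80
  shelf 3: 80 = 80
  shelf 4: 75 + 35 = 110
This matches the lower bound, so 4 is optimal.

4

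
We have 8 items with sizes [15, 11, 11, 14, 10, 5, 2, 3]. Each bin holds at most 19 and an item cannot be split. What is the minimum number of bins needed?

5

Total = 15 + 14 + 11 + 11 + 10 + 5 + 3 + 2 = 71.
Lower bound: ⌈71/19⌉ = 4 bins.
Also, 5 items each exceed 19/2, and no two of those can share a bin, so at least 5 bins are needed.
A packing using 5 bins:
  bin 1: 15 + 3 = 18
  bin 2: 14 + 5 = 19
  bin 3: 11 + 2 = 13
  bin 4: 11 = 11
  bin 5: 10 = 10
This matches the lower bound, so 5 is optimal.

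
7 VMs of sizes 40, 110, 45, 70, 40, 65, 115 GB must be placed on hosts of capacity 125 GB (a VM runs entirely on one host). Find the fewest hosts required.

Total = 115 + 110 + 70 + 65 + 45 + 40 + 40 = 485 GB.
Lower bound: ⌈485/125⌉ = 4 hosts.
A packing using 5 hosts:
  host 1: 115 = 115
  host 2: 110 = 110
  host 3: 70 + 45 = 115
  host 4: 65 + 40 = 105
  host 5: 40 = 40
No arrangement into 4 hosts stays within capacity, so 5 is optimal.

5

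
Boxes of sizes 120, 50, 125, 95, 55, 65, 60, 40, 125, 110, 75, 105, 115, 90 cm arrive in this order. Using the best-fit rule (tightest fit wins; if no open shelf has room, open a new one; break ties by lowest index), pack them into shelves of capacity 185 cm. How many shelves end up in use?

  120 → shelf 1 (new)  [load 120/185]
  50 → shelf 1  [load 170/185]
  125 → shelf 2 (new)  [load 125/185]
  95 → shelf 3 (new)  [load 95/185]
  55 → shelf 2  [load 180/185]
  65 → shelf 3  [load 160/185]
  60 → shelf 4 (new)  [load 60/185]
  40 → shelf 4  [load 100/185]
  125 → shelf 5 (new)  [load 125/185]
  110 → shelf 6 (new)  [load 110/185]
  75 → shelf 6  [load 185/185]
  105 → shelf 7 (new)  [load 105/185]
  115 → shelf 8 (new)  [load 115/185]
  90 → shelf 9 (new)  [load 90/185]
9 shelves opened.

9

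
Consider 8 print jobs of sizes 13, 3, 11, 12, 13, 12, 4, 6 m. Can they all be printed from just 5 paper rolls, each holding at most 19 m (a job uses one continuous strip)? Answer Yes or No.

A valid assignment using 5 paper rolls:
  roll 1: 13 + 6 = 19
  roll 2: 13 + 4 = 17
  roll 3: 12 + 3 = 15
  roll 4: 12 = 12
  roll 5: 11 = 11
Every load is within 19 m, so 5 paper rolls suffice.

Yes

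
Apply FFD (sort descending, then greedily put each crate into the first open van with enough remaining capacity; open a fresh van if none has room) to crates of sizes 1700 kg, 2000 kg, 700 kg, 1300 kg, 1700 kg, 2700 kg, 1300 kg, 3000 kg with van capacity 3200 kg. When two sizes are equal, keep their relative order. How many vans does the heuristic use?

5

Sorted descending: 3000, 2700, 2000, 1700, 1700, 1300, 1300, 700.
  3000 → van 1 (new)  [load 3000/3200]
  2700 → van 2 (new)  [load 2700/3200]
  2000 → van 3 (new)  [load 2000/3200]
  1700 → van 4 (new)  [load 1700/3200]
  1700 → van 5 (new)  [load 1700/3200]
  1300 → van 4  [load 3000/3200]
  1300 → van 5  [load 3000/3200]
  700 → van 3  [load 2700/3200]
5 vans opened.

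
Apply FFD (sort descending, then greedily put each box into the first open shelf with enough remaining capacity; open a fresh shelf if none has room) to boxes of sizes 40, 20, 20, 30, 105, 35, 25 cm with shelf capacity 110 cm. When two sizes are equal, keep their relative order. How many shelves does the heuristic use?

Sorted descending: 105, 40, 35, 30, 25, 20, 20.
  105 → shelf 1 (new)  [load 105/110]
  40 → shelf 2 (new)  [load 40/110]
  35 → shelf 2  [load 75/110]
  30 → shelf 2  [load 105/110]
  25 → shelf 3 (new)  [load 25/110]
  20 → shelf 3  [load 45/110]
  20 → shelf 3  [load 65/110]
3 shelves opened.

3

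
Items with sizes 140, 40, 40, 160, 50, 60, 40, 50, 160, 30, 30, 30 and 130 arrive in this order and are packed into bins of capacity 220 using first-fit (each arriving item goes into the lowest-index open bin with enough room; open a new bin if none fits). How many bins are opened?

  140 → bin 1 (new)  [load 140/220]
  40 → bin 1  [load 180/220]
  40 → bin 1  [load 220/220]
  160 → bin 2 (new)  [load 160/220]
  50 → bin 2  [load 210/220]
  60 → bin 3 (new)  [load 60/220]
  40 → bin 3  [load 100/220]
  50 → bin 3  [load 150/220]
  160 → bin 4 (new)  [load 160/220]
  30 → bin 3  [load 180/220]
  30 → bin 3  [load 210/220]
  30 → bin 4  [load 190/220]
  130 → bin 5 (new)  [load 130/220]
5 bins opened.

5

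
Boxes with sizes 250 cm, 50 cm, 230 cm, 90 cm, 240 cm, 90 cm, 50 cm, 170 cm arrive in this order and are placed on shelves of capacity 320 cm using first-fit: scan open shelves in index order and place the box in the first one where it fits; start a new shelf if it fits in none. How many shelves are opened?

4

  250 → shelf 1 (new)  [load 250/320]
  50 → shelf 1  [load 300/320]
  230 → shelf 2 (new)  [load 230/320]
  90 → shelf 2  [load 320/320]
  240 → shelf 3 (new)  [load 240/320]
  90 → shelf 4 (new)  [load 90/320]
  50 → shelf 3  [load 290/320]
  170 → shelf 4  [load 260/320]
4 shelves opened.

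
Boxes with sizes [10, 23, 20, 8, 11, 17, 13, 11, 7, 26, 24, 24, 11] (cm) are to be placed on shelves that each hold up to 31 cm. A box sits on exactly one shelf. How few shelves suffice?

8

Total = 26 + 24 + 24 + 23 + 20 + 17 + 13 + 11 + 11 + 11 + 10 + 8 + 7 = 205 cm.
Lower bound: ⌈205/31⌉ = 7 shelves.
A packing using 8 shelves:
  shelf 1: 26 = 26
  shelf 2: 24 + 7 = 31
  shelf 3: 24 = 24
  shelf 4: 23 + 8 = 31
  shelf 5: 20 + 11 = 31
  shelf 6: 17 + 13 = 30
  shelf 7: 11 + 11 = 22
  shelf 8: 10 = 10
No arrangement into 7 shelves stays within capacity, so 8 is optimal.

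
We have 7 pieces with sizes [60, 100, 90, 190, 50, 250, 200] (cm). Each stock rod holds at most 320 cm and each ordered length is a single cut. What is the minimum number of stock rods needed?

4

Total = 250 + 200 + 190 + 100 + 90 + 60 + 50 = 940 cm.
Lower bound: ⌈940/320⌉ = 3 stock rods.
A packing using 4 stock rods:
  stock rod 1: 250 + 60 = 310
  stock rod 2: 200 + 100 = 300
  stock rod 3: 190 + 90 = 280
  stock rod 4: 50 = 50
No arrangement into 3 stock rods stays within capacity, so 4 is optimal.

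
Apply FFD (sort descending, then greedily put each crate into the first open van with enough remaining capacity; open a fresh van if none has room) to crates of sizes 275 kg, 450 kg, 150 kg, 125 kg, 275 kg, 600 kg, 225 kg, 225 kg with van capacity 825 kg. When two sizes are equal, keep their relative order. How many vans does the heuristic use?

Sorted descending: 600, 450, 275, 275, 225, 225, 150, 125.
  600 → van 1 (new)  [load 600/825]
  450 → van 2 (new)  [load 450/825]
  275 → van 2  [load 725/825]
  275 → van 3 (new)  [load 275/825]
  225 → van 1  [load 825/825]
  225 → van 3  [load 500/825]
  150 → van 3  [load 650/825]
  125 → van 3  [load 775/825]
3 vans opened.

3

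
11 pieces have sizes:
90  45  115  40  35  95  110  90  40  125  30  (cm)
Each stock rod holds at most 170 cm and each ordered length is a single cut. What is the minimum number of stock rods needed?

6

Total = 125 + 115 + 110 + 95 + 90 + 90 + 45 + 40 + 40 + 35 + 30 = 815 cm.
Lower bound: ⌈815/170⌉ = 5 stock rods.
Also, 6 pieces each exceed 85 cm, and no two of those can share a stock rod, so at least 6 stock rods are needed.
A packing using 6 stock rods:
  stock rod 1: 125 + 45 = 170
  stock rod 2: 115 + 40 = 155
  stock rod 3: 110 + 40 = 150
  stock rod 4: 95 + 35 + 30 = 160
  stock rod 5: 90 = 90
  stock rod 6: 90 = 90
This matches the lower bound, so 6 is optimal.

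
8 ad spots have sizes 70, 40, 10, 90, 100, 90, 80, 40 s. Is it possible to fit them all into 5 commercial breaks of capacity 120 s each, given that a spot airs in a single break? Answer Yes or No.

A valid assignment using 5 commercial breaks:
  break 1: 100 + 10 = 110
  break 2: 90 = 90
  break 3: 90 = 90
  break 4: 80 + 40 = 120
  break 5: 70 + 40 = 110
Every load is within 120 s, so 5 commercial breaks suffice.

Yes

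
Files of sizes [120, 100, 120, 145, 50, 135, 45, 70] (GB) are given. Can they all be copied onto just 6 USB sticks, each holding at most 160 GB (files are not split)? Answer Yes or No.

A valid assignment using 6 USB sticks:
  USB stick 1: 145 = 145
  USB stick 2: 135 = 135
  USB stick 3: 120 = 120
  USB stick 4: 120 = 120
  USB stick 5: 100 + 50 = 150
  USB stick 6: 70 + 45 = 115
Every load is within 160 GB, so 6 USB sticks suffice.

Yes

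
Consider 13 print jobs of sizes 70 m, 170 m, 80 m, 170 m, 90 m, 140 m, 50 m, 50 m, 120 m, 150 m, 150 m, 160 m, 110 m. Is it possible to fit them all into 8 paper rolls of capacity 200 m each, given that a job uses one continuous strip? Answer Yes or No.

Total = 1510 m; ⌈1510/200⌉ = 8.
The bound of 8 does not rule out 8, but exhaustive search shows no assignment into 8 paper rolls of capacity 200 m exists — the minimum is 9.

No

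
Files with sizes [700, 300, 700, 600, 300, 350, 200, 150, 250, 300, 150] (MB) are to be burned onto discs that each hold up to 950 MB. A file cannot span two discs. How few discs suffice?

Total = 700 + 700 + 600 + 350 + 300 + 300 + 300 + 250 + 200 + 150 + 150 = 4000 MB.
Lower bound: ⌈4000/950⌉ = 5 discs.
A packing using 5 discs:
  disc 1: 700 + 250 = 950
  disc 2: 700 + 200 = 900
  disc 3: 600 + 350 = 950
  disc 4: 300 + 300 + 300 = 900
  disc 5: 150 + 150 = 300
This matches the lower bound, so 5 is optimal.

5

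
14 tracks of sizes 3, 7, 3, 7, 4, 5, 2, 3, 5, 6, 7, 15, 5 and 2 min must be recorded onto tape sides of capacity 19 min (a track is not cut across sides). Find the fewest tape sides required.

Total = 15 + 7 + 7 + 7 + 6 + 5 + 5 + 5 + 4 + 3 + 3 + 3 + 2 + 2 = 74 min.
Lower bound: ⌈74/19⌉ = 4 tape sides.
A packing using 4 tape sides:
  side 1: 15 + 4 = 19
  side 2: 7 + 7 + 5 = 19
  side 3: 7 + 6 + 5 = 18
  side 4: 5 + 3 + 3 + 3 + 2 + 2 = 18
This matches the lower bound, so 4 is optimal.

4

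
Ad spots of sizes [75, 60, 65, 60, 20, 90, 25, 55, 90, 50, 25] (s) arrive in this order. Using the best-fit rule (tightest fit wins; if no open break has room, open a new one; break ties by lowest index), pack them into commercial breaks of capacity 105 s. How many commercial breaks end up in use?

7

  75 → break 1 (new)  [load 75/105]
  60 → break 2 (new)  [load 60/105]
  65 → break 3 (new)  [load 65/105]
  60 → break 4 (new)  [load 60/105]
  20 → break 1  [load 95/105]
  90 → break 5 (new)  [load 90/105]
  25 → break 3  [load 90/105]
  55 → break 6 (new)  [load 55/105]
  90 → break 7 (new)  [load 90/105]
  50 → break 6  [load 105/105]
  25 → break 2  [load 85/105]
7 commercial breaks opened.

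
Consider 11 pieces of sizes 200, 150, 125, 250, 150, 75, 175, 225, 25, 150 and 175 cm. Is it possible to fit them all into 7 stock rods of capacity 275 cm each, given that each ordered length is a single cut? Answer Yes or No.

Total = 1700 cm; ⌈1700/275⌉ = 7.
8 pieces each exceed half the capacity and cannot share a stock rod, forcing at least 8 stock rods.
At least 8 stock rods are required, but only 7 are allowed.

No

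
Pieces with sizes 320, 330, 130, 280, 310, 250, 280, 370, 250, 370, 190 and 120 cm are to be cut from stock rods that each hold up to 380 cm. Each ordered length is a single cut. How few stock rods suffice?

Total = 370 + 370 + 330 + 320 + 310 + 280 + 280 + 250 + 250 + 190 + 130 + 120 = 3200 cm.
Lower bound: ⌈3200/380⌉ = 9 stock rods.
A packing using 10 stock rods:
  stock rod 1: 370 = 370
  stock rod 2: 370 = 370
  stock rod 3: 330 = 330
  stock rod 4: 320 = 320
  stock rod 5: 310 = 310
  stock rod 6: 280 = 280
  stock rod 7: 280 = 280
  stock rod 8: 250 + 130 = 380
  stock rod 9: 250 + 120 = 370
  stock rod 10: 190 = 190
No arrangement into 9 stock rods stays within capacity, so 10 is optimal.

10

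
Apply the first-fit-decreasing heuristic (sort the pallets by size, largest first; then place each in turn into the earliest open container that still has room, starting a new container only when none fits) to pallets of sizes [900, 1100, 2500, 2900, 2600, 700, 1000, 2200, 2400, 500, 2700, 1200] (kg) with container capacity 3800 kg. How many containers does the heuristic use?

6

Sorted descending: 2900, 2700, 2600, 2500, 2400, 2200, 1200, 1100, 1000, 900, 700, 500.
  2900 → container 1 (new)  [load 2900/3800]
  2700 → container 2 (new)  [load 2700/3800]
  2600 → container 3 (new)  [load 2600/3800]
  2500 → container 4 (new)  [load 2500/3800]
  2400 → container 5 (new)  [load 2400/3800]
  2200 → container 6 (new)  [load 2200/3800]
  1200 → container 3  [load 3800/3800]
  1100 → container 2  [load 3800/3800]
  1000 → container 4  [load 3500/3800]
  900 → container 1  [load 3800/3800]
  700 → container 5  [load 3100/3800]
  500 → container 5  [load 3600/3800]
6 containers opened.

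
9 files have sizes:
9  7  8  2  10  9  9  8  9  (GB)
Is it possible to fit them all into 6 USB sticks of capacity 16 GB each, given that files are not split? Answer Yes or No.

A valid assignment using 6 USB sticks:
  USB stick 1: 10 + 2 = 12
  USB stick 2: 9 + 7 = 16
  USB stick 3: 9 = 9
  USB stick 4: 9 = 9
  USB stick 5: 9 = 9
  USB stick 6: 8 + 8 = 16
Every load is within 16 GB, so 6 USB sticks suffice.

Yes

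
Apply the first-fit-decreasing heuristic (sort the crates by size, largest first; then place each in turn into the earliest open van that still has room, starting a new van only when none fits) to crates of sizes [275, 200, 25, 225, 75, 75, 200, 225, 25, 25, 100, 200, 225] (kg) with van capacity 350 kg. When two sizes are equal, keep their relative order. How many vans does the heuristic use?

7

Sorted descending: 275, 225, 225, 225, 200, 200, 200, 100, 75, 75, 25, 25, 25.
  275 → van 1 (new)  [load 275/350]
  225 → van 2 (new)  [load 225/350]
  225 → van 3 (new)  [load 225/350]
  225 → van 4 (new)  [load 225/350]
  200 → van 5 (new)  [load 200/350]
  200 → van 6 (new)  [load 200/350]
  200 → van 7 (new)  [load 200/350]
  100 → van 2  [load 325/350]
  75 → van 1  [load 350/350]
  75 → van 3  [load 300/350]
  25 → van 2  [load 350/350]
  25 → van 3  [load 325/350]
  25 → van 3  [load 350/350]
7 vans opened.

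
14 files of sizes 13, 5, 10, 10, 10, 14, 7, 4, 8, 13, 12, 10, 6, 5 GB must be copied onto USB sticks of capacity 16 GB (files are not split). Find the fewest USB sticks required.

Total = 14 + 13 + 13 + 12 + 10 + 10 + 10 + 10 + 8 + 7 + 6 + 5 + 5 + 4 = 127 GB.
Lower bound: ⌈127/16⌉ = 8 USB sticks.
A packing using 9 USB sticks:
  USB stick 1: 14 = 14
  USB stick 2: 13 = 13
  USB stick 3: 13 = 13
  USB stick 4: 12 + 4 = 16
  USB stick 5: 10 + 6 = 16
  USB stick 6: 10 + 5 = 15
  USB stick 7: 10 + 5 = 15
  USB stick 8: 10 = 10
  USB stick 9: 8 + 7 = 15
No arrangement into 8 USB sticks stays within capacity, so 9 is optimal.

9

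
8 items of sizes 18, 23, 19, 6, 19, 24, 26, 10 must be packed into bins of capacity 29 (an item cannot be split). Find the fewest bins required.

6

Total = 26 + 24 + 23 + 19 + 19 + 18 + 10 + 6 = 145.
Lower bound: ⌈145/29⌉ = 5 bins.
Also, 6 items each exceed 29/2, and no two of those can share a bin, so at least 6 bins are needed.
A packing using 6 bins:
  bin 1: 26 = 26
  bin 2: 24 = 24
  bin 3: 23 + 6 = 29
  bin 4: 19 + 10 = 29
  bin 5: 19 = 19
  bin 6: 18 = 18
This matches the lower bound, so 6 is optimal.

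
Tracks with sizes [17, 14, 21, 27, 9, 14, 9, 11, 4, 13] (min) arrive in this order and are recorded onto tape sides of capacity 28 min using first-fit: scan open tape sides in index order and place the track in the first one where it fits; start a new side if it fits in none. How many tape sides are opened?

6

  17 → side 1 (new)  [load 17/28]
  14 → side 2 (new)  [load 14/28]
  21 → side 3 (new)  [load 21/28]
  27 → side 4 (new)  [load 27/28]
  9 → side 1  [load 26/28]
  14 → side 2  [load 28/28]
  9 → side 5 (new)  [load 9/28]
  11 → side 5  [load 20/28]
  4 → side 3  [load 25/28]
  13 → side 6 (new)  [load 13/28]
6 tape sides opened.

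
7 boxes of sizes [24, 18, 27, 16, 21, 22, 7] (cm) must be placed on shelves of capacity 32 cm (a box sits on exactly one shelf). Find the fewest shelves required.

Total = 27 + 24 + 22 + 21 + 18 + 16 + 7 = 135 cm.
Lower bound: ⌈135/32⌉ = 5 shelves.
A packing using 6 shelves:
  shelf 1: 27 = 27
  shelf 2: 24 + 7 = 31
  shelf 3: 22 = 22
  shelf 4: 21 = 21
  shelf 5: 18 = 18
  shelf 6: 16 = 16
No arrangement into 5 shelves stays within capacity, so 6 is optimal.

6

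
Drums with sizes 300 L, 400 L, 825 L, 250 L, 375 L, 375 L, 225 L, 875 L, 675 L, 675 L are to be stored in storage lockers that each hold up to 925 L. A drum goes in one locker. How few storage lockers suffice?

Total = 875 + 825 + 675 + 675 + 400 + 375 + 375 + 300 + 250 + 225 = 4975 L.
Lower bound: ⌈4975/925⌉ = 6 storage lockers.
A packing using 6 storage lockers:
  locker 1: 875 = 875
  locker 2: 825 = 825
  locker 3: 675 + 250 = 925
  locker 4: 675 + 225 = 900
  locker 5: 400 + 375 = 775
  locker 6: 375 + 300 = 675
This matches the lower bound, so 6 is optimal.

6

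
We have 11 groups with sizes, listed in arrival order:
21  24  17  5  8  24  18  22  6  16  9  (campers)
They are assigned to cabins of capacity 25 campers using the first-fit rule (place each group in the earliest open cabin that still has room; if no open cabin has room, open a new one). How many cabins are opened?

  21 → cabin 1 (new)  [load 21/25]
  24 → cabin 2 (new)  [load 24/25]
  17 → cabin 3 (new)  [load 17/25]
  5 → cabin 3  [load 22/25]
  8 → cabin 4 (new)  [load 8/25]
  24 → cabin 5 (new)  [load 24/25]
  18 → cabin 6 (new)  [load 18/25]
  22 → cabin 7 (new)  [load 22/25]
  6 → cabin 4  [load 14/25]
  16 → cabin 8 (new)  [load 16/25]
  9 → cabin 4  [load 23/25]
8 cabins opened.

8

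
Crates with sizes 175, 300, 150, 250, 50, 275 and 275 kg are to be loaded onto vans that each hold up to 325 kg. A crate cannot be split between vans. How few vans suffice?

Total = 300 + 275 + 275 + 250 + 175 + 150 + 50 = 1475 kg.
Lower bound: ⌈1475/325⌉ = 5 vans.
A packing using 5 vans:
  van 1: 300 = 300
  van 2: 275 + 50 = 325
  van 3: 275 = 275
  van 4: 250 = 250
  van 5: 175 + 150 = 325
This matches the lower bound, so 5 is optimal.

5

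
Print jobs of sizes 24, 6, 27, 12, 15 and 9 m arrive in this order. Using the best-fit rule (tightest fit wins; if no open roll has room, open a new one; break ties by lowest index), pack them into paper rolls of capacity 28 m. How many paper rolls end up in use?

  24 → roll 1 (new)  [load 24/28]
  6 → roll 2 (new)  [load 6/28]
  27 → roll 3 (new)  [load 27/28]
  12 → roll 2  [load 18/28]
  15 → roll 4 (new)  [load 15/28]
  9 → roll 2  [load 27/28]
4 paper rolls opened.

4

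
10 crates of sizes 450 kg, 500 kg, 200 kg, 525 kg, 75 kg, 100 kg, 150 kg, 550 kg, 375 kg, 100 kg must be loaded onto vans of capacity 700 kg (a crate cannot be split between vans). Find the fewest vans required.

Total = 550 + 525 + 500 + 450 + 375 + 200 + 150 + 100 + 100 + 75 = 3025 kg.
Lower bound: ⌈3025/700⌉ = 5 vans.
A packing using 5 vans:
  van 1: 550 + 150 = 700
  van 2: 525 + 100 + 75 = 700
  van 3: 500 + 200 = 700
  van 4: 450 + 100 = 550
  van 5: 375 = 375
This matches the lower bound, so 5 is optimal.

5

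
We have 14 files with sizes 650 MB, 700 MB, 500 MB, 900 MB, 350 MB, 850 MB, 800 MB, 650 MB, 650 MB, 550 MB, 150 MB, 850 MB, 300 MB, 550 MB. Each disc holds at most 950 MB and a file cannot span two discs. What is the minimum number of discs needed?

11

Total = 900 + 850 + 850 + 800 + 700 + 650 + 650 + 650 + 550 + 550 + 500 + 350 + 300 + 150 = 8450 MB.
Lower bound: ⌈8450/950⌉ = 9 discs.
Also, 11 files each exceed 475 MB, and no two of those can share a disc, so at least 11 discs are needed.
A packing using 11 discs:
  disc 1: 900 = 900
  disc 2: 850 = 850
  disc 3: 850 = 850
  disc 4: 800 + 150 = 950
  disc 5: 700 = 700
  disc 6: 650 + 300 = 950
  disc 7: 650 = 650
  disc 8: 650 = 650
  disc 9: 550 + 350 = 900
  disc 10: 550 = 550
  disc 11: 500 = 500
This matches the lower bound, so 11 is optimal.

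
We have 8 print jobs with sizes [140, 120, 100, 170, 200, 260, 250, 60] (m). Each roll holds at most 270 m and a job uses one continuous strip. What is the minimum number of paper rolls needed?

5

Total = 260 + 250 + 200 + 170 + 140 + 120 + 100 + 60 = 1300 m.
Lower bound: ⌈1300/270⌉ = 5 paper rolls.
A packing using 5 paper rolls:
  roll 1: 260 = 260
  roll 2: 250 = 250
  roll 3: 200 + 60 = 260
  roll 4: 170 + 100 = 270
  roll 5: 140 + 120 = 260
This matches the lower bound, so 5 is optimal.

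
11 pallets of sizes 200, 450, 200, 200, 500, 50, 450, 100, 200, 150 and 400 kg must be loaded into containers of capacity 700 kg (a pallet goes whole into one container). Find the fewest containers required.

Total = 500 + 450 + 450 + 400 + 200 + 200 + 200 + 200 + 150 + 100 + 50 = 2900 kg.
Lower bound: ⌈2900/700⌉ = 5 containers.
A packing using 5 containers:
  container 1: 500 + 200 = 700
  container 2: 450 + 200 + 50 = 700
  container 3: 450 + 200 = 650
  container 4: 400 + 200 + 100 = 700
  container 5: 150 = 150
This matches the lower bound, so 5 is optimal.

5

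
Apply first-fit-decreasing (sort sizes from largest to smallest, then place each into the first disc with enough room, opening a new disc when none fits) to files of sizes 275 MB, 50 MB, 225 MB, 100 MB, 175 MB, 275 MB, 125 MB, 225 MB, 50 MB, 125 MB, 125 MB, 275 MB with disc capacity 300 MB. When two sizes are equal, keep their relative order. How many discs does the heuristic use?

Sorted descending: 275, 275, 275, 225, 225, 175, 125, 125, 125, 100, 50, 50.
  275 → disc 1 (new)  [load 275/300]
  275 → disc 2 (new)  [load 275/300]
  275 → disc 3 (new)  [load 275/300]
  225 → disc 4 (new)  [load 225/300]
  225 → disc 5 (new)  [load 225/300]
  175 → disc 6 (new)  [load 175/300]
  125 → disc 6  [load 300/300]
  125 → disc 7 (new)  [load 125/300]
  125 → disc 7  [load 250/300]
  100 → disc 8 (new)  [load 100/300]
  50 → disc 4  [load 275/300]
  50 → disc 5  [load 275/300]
8 discs opened.

8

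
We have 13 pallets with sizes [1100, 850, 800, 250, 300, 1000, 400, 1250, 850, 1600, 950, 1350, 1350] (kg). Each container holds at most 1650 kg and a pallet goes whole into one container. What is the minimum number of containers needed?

9

Total = 1600 + 1350 + 1350 + 1250 + 1100 + 1000 + 950 + 850 + 850 + 800 + 400 + 300 + 250 = 12050 kg.
Lower bound: ⌈12050/1650⌉ = 8 containers.
Also, 9 pallets each exceed 825 kg, and no two of those can share a container, so at least 9 containers are needed.
A packing using 9 containers:
  container 1: 1600 = 1600
  container 2: 1350 + 300 = 1650
  container 3: 1350 + 250 = 1600
  container 4: 1250 + 400 = 1650
  container 5: 1100 = 1100
  container 6: 1000 = 1000
  container 7: 950 = 950
  container 8: 850 + 800 = 1650
  container 9: 850 = 850
This matches the lower bound, so 9 is optimal.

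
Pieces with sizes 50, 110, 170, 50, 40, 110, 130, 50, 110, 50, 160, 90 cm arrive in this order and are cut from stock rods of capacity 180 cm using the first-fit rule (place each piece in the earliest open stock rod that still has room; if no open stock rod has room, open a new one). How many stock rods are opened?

8

  50 → stock rod 1 (new)  [load 50/180]
  110 → stock rod 1  [load 160/180]
  170 → stock rod 2 (new)  [load 170/180]
  50 → stock rod 3 (new)  [load 50/180]
  40 → stock rod 3  [load 90/180]
  110 → stock rod 4 (new)  [load 110/180]
  130 → stock rod 5 (new)  [load 130/180]
  50 → stock rod 3  [load 140/180]
  110 → stock rod 6 (new)  [load 110/180]
  50 → stock rod 4  [load 160/180]
  160 → stock rod 7 (new)  [load 160/180]
  90 → stock rod 8 (new)  [load 90/180]
8 stock rods opened.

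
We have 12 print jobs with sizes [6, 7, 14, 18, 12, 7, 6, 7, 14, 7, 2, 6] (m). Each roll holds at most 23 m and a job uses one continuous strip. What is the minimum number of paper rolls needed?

6

Total = 18 + 14 + 14 + 12 + 7 + 7 + 7 + 7 + 6 + 6 + 6 + 2 = 106 m.
Lower bound: ⌈106/23⌉ = 5 paper rolls.
A packing using 6 paper rolls:
  roll 1: 18 + 2 = 20
  roll 2: 14 + 7 = 21
  roll 3: 14 + 7 = 21
  roll 4: 12 + 7 = 19
  roll 5: 7 + 6 + 6 = 19
  roll 6: 6 = 6
No arrangement into 5 paper rolls stays within capacity, so 6 is optimal.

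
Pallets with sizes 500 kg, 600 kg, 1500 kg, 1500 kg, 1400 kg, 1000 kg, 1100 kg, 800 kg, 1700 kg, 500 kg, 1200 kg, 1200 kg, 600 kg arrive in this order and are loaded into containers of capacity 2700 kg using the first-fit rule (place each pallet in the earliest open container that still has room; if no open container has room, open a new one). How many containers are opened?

  500 → container 1 (new)  [load 500/2700]
  600 → container 1  [load 1100/2700]
  1500 → container 1  [load 2600/2700]
  1500 → container 2 (new)  [load 1500/2700]
  1400 → container 3 (new)  [load 1400/2700]
  1000 → container 2  [load 2500/2700]
  1100 → container 3  [load 2500/2700]
  800 → container 4 (new)  [load 800/2700]
  1700 → container 4  [load 2500/2700]
  500 → container 5 (new)  [load 500/2700]
  1200 → container 5  [load 1700/2700]
  1200 → container 6 (new)  [load 1200/2700]
  600 → container 5  [load 2300/2700]
6 containers opened.

6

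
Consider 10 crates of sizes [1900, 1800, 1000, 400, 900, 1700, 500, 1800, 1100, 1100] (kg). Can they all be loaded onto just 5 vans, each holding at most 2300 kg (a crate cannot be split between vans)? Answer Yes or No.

Total = 12200 kg; ⌈12200/2300⌉ = 6.
At least 6 vans are required, but only 5 are allowed.

No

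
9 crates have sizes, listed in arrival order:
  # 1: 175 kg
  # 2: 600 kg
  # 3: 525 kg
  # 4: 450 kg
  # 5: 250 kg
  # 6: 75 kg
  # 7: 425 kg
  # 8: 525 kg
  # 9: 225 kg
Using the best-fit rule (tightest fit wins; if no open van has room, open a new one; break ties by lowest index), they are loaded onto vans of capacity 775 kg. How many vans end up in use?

  175 → van 1 (new)  [load 175/775]
  600 → van 1  [load 775/775]
  525 → van 2 (new)  [load 525/775]
  450 → van 3 (new)  [load 450/775]
  250 → van 2  [load 775/775]
  75 → van 3  [load 525/775]
  425 → van 4 (new)  [load 425/775]
  525 → van 5 (new)  [load 525/775]
  225 → van 3  [load 750/775]
5 vans opened.

5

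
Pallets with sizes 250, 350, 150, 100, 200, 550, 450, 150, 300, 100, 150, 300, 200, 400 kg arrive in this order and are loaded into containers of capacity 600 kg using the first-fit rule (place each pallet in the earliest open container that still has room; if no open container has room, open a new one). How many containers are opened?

7

  250 → container 1 (new)  [load 250/600]
  350 → container 1  [load 600/600]
  150 → container 2 (new)  [load 150/600]
  100 → container 2  [load 250/600]
  200 → container 2  [load 450/600]
  550 → container 3 (new)  [load 550/600]
  450 → container 4 (new)  [load 450/600]
  150 → container 2  [load 600/600]
  300 → container 5 (new)  [load 300/600]
  100 → container 4  [load 550/600]
  150 → container 5  [load 450/600]
  300 → container 6 (new)  [load 300/600]
  200 → container 6  [load 500/600]
  400 → container 7 (new)  [load 400/600]
7 containers opened.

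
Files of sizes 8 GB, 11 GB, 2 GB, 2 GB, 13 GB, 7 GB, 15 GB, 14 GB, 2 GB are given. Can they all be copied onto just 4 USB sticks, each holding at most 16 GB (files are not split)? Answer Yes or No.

Total = 74 GB; ⌈74/16⌉ = 5.
At least 5 USB sticks are required, but only 4 are allowed.

No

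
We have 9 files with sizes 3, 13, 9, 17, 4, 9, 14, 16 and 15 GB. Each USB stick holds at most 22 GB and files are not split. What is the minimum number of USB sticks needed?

6

Total = 17 + 16 + 15 + 14 + 13 + 9 + 9 + 4 + 3 = 100 GB.
Lower bound: ⌈100/22⌉ = 5 USB sticks.
A packing using 6 USB sticks:
  USB stick 1: 17 + 4 = 21
  USB stick 2: 16 + 3 = 19
  USB stick 3: 15 = 15
  USB stick 4: 14 = 14
  USB stick 5: 13 + 9 = 22
  USB stick 6: 9 = 9
No arrangement into 5 USB sticks stays within capacity, so 6 is optimal.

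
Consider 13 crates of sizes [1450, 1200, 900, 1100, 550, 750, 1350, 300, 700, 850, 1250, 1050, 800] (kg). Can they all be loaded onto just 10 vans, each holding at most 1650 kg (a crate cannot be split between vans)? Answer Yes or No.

A valid assignment using 9 vans:
  van 1: 1450 = 1450
  van 2: 1350 + 300 = 1650
  van 3: 1250 = 1250
  van 4: 1200 = 1200
  van 5: 1100 + 550 = 1650
  van 6: 1050 = 1050
  van 7: 900 + 750 = 1650
  van 8: 850 + 800 = 1650
  van 9: 700 = 700
That uses only 9 ≤ 10, so 10 vans are enough.

Yes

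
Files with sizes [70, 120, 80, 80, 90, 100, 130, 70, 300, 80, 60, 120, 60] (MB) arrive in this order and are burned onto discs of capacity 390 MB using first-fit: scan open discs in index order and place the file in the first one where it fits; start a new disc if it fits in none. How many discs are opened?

4

  70 → disc 1 (new)  [load 70/390]
  120 → disc 1  [load 190/390]
  80 → disc 1  [load 270/390]
  80 → disc 1  [load 350/390]
  90 → disc 2 (new)  [load 90/390]
  100 → disc 2  [load 190/390]
  130 → disc 2  [load 320/390]
  70 → disc 2  [load 390/390]
  300 → disc 3 (new)  [load 300/390]
  80 → disc 3  [load 380/390]
  60 → disc 4 (new)  [load 60/390]
  120 → disc 4  [load 180/390]
  60 → disc 4  [load 240/390]
4 discs opened.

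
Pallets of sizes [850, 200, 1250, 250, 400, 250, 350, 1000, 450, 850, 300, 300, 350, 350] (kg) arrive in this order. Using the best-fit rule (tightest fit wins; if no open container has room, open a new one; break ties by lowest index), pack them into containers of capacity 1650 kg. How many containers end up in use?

  850 → container 1 (new)  [load 850/1650]
  200 → container 1  [load 1050/1650]
  1250 → container 2 (new)  [load 1250/1650]
  250 → container 2  [load 1500/1650]
  400 → container 1  [load 1450/1650]
  250 → container 3 (new)  [load 250/1650]
  350 → container 3  [load 600/1650]
  1000 → container 3  [load 1600/1650]
  450 → container 4 (new)  [load 450/1650]
  850 → container 4  [load 1300/1650]
  300 → container 4  [load 1600/1650]
  300 → container 5 (new)  [load 300/1650]
  350 → container 5  [load 650/1650]
  350 → container 5  [load 1000/1650]
5 containers opened.

5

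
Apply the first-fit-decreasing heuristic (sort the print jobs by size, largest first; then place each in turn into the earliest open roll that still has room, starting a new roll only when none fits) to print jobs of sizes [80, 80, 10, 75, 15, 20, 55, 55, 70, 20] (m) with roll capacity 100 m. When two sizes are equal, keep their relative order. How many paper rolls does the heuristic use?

6

Sorted descending: 80, 80, 75, 70, 55, 55, 20, 20, 15, 10.
  80 → roll 1 (new)  [load 80/100]
  80 → roll 2 (new)  [load 80/100]
  75 → roll 3 (new)  [load 75/100]
  70 → roll 4 (new)  [load 70/100]
  55 → roll 5 (new)  [load 55/100]
  55 → roll 6 (new)  [load 55/100]
  20 → roll 1  [load 100/100]
  20 → roll 2  [load 100/100]
  15 → roll 3  [load 90/100]
  10 → roll 3  [load 100/100]
6 paper rolls opened.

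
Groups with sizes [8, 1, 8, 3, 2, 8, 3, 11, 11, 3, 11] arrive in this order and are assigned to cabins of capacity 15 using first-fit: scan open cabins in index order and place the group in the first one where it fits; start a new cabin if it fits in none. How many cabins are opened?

  8 → cabin 1 (new)  [load 8/15]
  1 → cabin 1  [load 9/15]
  8 → cabin 2 (new)  [load 8/15]
  3 → cabin 1  [load 12/15]
  2 → cabin 1  [load 14/15]
  8 → cabin 3 (new)  [load 8/15]
  3 → cabin 2  [load 11/15]
  11 → cabin 4 (new)  [load 11/15]
  11 → cabin 5 (new)  [load 11/15]
  3 → cabin 2  [load 14/15]
  11 → cabin 6 (new)  [load 11/15]
6 cabins opened.

6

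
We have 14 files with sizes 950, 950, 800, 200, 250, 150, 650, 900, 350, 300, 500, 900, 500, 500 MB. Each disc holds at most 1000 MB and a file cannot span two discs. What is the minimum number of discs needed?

9

Total = 950 + 950 + 900 + 900 + 800 + 650 + 500 + 500 + 500 + 350 + 300 + 250 + 200 + 150 = 7900 MB.
Lower bound: ⌈7900/1000⌉ = 8 discs.
A packing using 9 discs:
  disc 1: 950 = 950
  disc 2: 950 = 950
  disc 3: 900 = 900
  disc 4: 900 = 900
  disc 5: 800 + 200 = 1000
  disc 6: 650 + 350 = 1000
  disc 7: 500 + 500 = 1000
  disc 8: 500 + 300 + 150 = 950
  disc 9: 250 = 250
No arrangement into 8 discs stays within capacity, so 9 is optimal.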